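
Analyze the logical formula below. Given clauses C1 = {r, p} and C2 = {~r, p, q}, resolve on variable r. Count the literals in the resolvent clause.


Remove r from C1 and ~r from C2.
C1 remainder: {p}
C2 remainder: {p, q}
Union (resolvent): {p, q}
Resolvent has 2 literal(s).

2


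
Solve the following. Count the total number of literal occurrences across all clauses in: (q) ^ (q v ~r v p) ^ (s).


Counting literals in each clause:
Clause 1: 1 literal(s)
Clause 2: 3 literal(s)
Clause 3: 1 literal(s)
Total = 5

5


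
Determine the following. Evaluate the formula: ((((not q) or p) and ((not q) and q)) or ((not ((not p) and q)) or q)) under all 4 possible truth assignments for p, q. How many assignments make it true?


Check all 4 assignments:
p=0, q=0: 1
p=0, q=1: 1
p=1, q=0: 1
p=1, q=1: 1
Count of True = 4

4


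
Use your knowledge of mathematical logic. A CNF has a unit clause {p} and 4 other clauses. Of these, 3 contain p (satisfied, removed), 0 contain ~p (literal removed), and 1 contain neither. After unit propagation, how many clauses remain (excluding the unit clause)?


Satisfied (removed): 3
Shortened (remain): 0
Unchanged (remain): 1
Remaining = 0 + 1 = 1

1


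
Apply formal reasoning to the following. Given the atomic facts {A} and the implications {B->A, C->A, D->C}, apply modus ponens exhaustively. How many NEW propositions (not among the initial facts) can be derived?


Initial facts: {A}
Apply modus ponens to closure:
  (no implication fires)
Final known: {A}
New propositions: {(none)}
Count = 0

0


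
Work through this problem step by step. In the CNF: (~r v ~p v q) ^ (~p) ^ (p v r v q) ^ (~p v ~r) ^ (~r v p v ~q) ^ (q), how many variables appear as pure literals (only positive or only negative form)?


Check each variable for pure literal status:
p: mixed (not pure)
q: mixed (not pure)
r: mixed (not pure)
Pure literal count = 0

0


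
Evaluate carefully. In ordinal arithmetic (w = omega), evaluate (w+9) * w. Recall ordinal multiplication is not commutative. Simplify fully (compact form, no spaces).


Compute (w+9) * w.
Ordinal * is associative and left-distributive over +, but NOT commutative; for finite n>1, n*w = w but w*n stays w*n.
(w+9) * w = sup{(w+9)*k : k<w} = sup{w*k+9} = w^2 (the +9 tail is absorbed in the limit).
Result = w^2

w^2


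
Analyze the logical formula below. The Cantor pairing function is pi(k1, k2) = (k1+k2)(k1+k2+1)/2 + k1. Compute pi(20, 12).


k1 + k2 = 32
(k1+k2)(k1+k2+1)/2 = 32 * 33 / 2 = 528
pi = 528 + 20 = 548

548


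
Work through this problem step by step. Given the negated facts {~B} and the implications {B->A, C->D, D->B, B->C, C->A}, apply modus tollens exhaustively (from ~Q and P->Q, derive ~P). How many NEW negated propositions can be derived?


Initial negated facts: {~B}
Apply modus tollens to closure:
  ~B and D->B  =>  ~D
  ~D and C->D  =>  ~C
Final negated: {~B, ~C, ~D}
New negations: {~C, ~D}
Count = 2

2


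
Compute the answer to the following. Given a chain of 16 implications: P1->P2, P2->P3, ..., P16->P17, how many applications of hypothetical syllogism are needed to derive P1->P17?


With 16 implications in a chain connecting 17 propositions:
P1->P2, P2->P3, ..., P16->P17
Steps needed = (number of implications) - 1 = 16 - 1 = 15

15


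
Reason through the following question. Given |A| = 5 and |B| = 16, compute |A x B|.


The Cartesian product A x B contains all ordered pairs (a, b).
|A x B| = |A| * |B| = 5 * 16 = 80

80


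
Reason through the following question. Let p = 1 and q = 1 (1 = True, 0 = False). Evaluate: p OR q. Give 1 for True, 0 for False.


p = 1, q = 1
Operation: p OR q
Evaluate: 1 OR 1 = 1

1


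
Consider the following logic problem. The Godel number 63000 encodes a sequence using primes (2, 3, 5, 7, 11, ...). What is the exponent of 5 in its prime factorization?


Factorize 63000 by dividing by 5 repeatedly.
Division steps: 5 divides 63000 exactly 3 time(s).
Exponent of 5 = 3

3


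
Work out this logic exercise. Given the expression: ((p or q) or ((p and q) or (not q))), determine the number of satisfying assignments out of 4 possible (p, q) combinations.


Check all 4 assignments:
p=0, q=0: 1
p=0, q=1: 1
p=1, q=0: 1
p=1, q=1: 1
Count of True = 4

4


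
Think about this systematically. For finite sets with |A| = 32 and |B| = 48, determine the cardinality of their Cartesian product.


The Cartesian product A x B contains all ordered pairs (a, b).
|A x B| = |A| * |B| = 32 * 48 = 1536

1536


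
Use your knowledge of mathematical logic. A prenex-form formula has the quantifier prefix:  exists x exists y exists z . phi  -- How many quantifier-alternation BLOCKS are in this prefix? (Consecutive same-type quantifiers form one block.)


Quantifier-type sequence: E E E  (A=forall, E=exists)
Group into maximal same-type runs:
  Ex3
Number of blocks = 1

1


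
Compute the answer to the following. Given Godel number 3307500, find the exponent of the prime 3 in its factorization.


Factorize 3307500 by dividing by 3 repeatedly.
Division steps: 3 divides 3307500 exactly 3 time(s).
Exponent of 3 = 3

3


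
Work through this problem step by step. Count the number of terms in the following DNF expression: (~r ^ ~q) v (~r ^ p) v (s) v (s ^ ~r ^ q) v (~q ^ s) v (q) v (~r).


A DNF formula is a disjunction of terms (conjunctions).
Terms are separated by v.
Counting the disjuncts: 7 terms.

7


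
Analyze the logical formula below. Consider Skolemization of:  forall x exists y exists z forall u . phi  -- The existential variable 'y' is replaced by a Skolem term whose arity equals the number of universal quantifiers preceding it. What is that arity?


Quantifier prefix: forall x exists y exists z forall u
'y' is existentially quantified at position 2.
Universal variables preceding it: x
Skolem function arity = 1

1


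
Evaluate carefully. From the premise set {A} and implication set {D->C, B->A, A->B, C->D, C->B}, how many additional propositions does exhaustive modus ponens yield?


Initial facts: {A}
Apply modus ponens to closure:
  A and A->B  =>  B
Final known: {A, B}
New propositions: {B}
Count = 1

1


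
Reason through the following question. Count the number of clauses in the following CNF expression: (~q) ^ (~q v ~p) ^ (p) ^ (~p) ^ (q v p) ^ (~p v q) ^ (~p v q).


A CNF formula is a conjunction of clauses.
Clauses are separated by ^.
Counting the conjuncts: 7 clauses.

7


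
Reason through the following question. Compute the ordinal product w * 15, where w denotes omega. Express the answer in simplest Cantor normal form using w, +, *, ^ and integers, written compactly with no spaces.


Compute w * 15.
Ordinal * is associative and left-distributive over +, but NOT commutative; for finite n>1, n*w = w but w*n stays w*n.
w * 15 means 15 copies of w concatenated: w*15.
Result = w*15

w*15


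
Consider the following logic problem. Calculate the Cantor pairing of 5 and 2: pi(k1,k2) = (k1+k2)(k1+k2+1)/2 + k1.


k1 + k2 = 7
(k1+k2)(k1+k2+1)/2 = 7 * 8 / 2 = 28
pi = 28 + 5 = 33

33


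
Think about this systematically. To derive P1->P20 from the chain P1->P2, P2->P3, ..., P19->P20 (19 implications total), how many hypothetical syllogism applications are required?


With 19 implications in a chain connecting 20 propositions:
P1->P2, P2->P3, ..., P19->P20
Steps needed = (number of implications) - 1 = 19 - 1 = 18

18


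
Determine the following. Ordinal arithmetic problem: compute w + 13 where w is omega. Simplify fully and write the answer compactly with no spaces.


Compute w + 13.
Ordinal + is associative but NOT commutative; for finite n>0, n + w = w but w + n stays w+n.
w + 13 is already in normal form (a successor ordinal beyond w).
Result = w+13

w+13


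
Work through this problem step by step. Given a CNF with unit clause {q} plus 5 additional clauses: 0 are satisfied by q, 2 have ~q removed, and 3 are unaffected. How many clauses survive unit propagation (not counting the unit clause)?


Satisfied (removed): 0
Shortened (remain): 2
Unchanged (remain): 3
Remaining = 2 + 3 = 5

5


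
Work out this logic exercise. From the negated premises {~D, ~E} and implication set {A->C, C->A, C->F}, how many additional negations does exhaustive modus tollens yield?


Initial negated facts: {~D, ~E}
Apply modus tollens to closure:
  (no implication fires)
Final negated: {~D, ~E}
New negations: {(none)}
Count = 0

0


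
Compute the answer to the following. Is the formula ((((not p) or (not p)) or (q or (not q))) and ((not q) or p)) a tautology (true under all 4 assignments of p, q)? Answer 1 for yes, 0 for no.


Check all 4 assignments:
p=0, q=0: 1
p=0, q=1: 0
p=1, q=0: 1
p=1, q=1: 1
Satisfying count = 3/4.
Tautology iff count = 4: no.

0


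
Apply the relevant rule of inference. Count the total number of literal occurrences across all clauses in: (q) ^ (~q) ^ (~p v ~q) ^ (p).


Counting literals in each clause:
Clause 1: 1 literal(s)
Clause 2: 1 literal(s)
Clause 3: 2 literal(s)
Clause 4: 1 literal(s)
Total = 5

5


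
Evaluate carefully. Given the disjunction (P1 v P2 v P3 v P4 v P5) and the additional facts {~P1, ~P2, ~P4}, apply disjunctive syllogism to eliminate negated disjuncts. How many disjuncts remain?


Original disjuncts (5): P1, P2, P3, P4, P5
Negated (eliminate): ~P1, ~P2, ~P4
Remaining disjuncts: P3, P5
Count = 5 - 3 = 2

2


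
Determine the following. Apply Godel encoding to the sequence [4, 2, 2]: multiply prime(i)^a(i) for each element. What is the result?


Encode each element as an exponent of the corresponding prime:
  2^4 = 16
  3^2 = 9
  5^2 = 25
Product = 16 * 9 * 25 = 3600

3600


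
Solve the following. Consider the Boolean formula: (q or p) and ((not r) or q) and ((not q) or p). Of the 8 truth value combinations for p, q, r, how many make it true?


Evaluate all 8 assignments for p, q, r:
p=0, q=0, r=0: 0
p=0, q=0, r=1: 0
p=0, q=1, r=0: 0
p=0, q=1, r=1: 0
p=1, q=0, r=0: 1
p=1, q=0, r=1: 0
p=1, q=1, r=0: 1
p=1, q=1, r=1: 1
Satisfying count = 3

3


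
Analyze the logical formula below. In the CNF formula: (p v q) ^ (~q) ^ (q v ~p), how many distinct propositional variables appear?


Identify each variable that appears in the formula.
Variables found: p, q
Count = 2

2


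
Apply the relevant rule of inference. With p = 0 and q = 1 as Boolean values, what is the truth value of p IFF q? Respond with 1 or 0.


p = 0, q = 1
Operation: p IFF q
Evaluate: 0 IFF 1 = 0

0


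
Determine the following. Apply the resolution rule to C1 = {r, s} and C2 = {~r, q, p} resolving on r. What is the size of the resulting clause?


Remove r from C1 and ~r from C2.
C1 remainder: {s}
C2 remainder: {q, p}
Union (resolvent): {p, q, s}
Resolvent has 3 literal(s).

3


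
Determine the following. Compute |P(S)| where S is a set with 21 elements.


The power set of a set with n elements has 2^n elements.
|P(S)| = 2^21 = 2097152

2097152


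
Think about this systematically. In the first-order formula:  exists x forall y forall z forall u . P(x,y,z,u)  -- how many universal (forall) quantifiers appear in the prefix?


Quantifier prefix: exists x forall y forall z forall u
Mark each quantifier type:
  E U U U
Universal count = 3, Existential count = 1
Asked for universal (forall) quantifiers: 3

3


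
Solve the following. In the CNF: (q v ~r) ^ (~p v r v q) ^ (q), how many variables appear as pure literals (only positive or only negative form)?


Check each variable for pure literal status:
p: pure negative
q: pure positive
r: mixed (not pure)
Pure literal count = 2

2


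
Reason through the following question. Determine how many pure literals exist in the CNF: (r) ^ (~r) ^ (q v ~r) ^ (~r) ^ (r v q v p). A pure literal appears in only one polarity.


Check each variable for pure literal status:
p: pure positive
q: pure positive
r: mixed (not pure)
Pure literal count = 2

2


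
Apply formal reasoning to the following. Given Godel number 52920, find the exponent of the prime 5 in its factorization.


Factorize 52920 by dividing by 5 repeatedly.
Division steps: 5 divides 52920 exactly 1 time(s).
Exponent of 5 = 1

1


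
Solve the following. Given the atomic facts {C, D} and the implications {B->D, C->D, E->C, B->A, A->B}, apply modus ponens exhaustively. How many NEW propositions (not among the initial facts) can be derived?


Initial facts: {C, D}
Apply modus ponens to closure:
  (no implication fires)
Final known: {C, D}
New propositions: {(none)}
Count = 0

0


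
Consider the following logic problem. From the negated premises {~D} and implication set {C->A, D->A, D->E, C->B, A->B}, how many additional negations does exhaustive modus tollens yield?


Initial negated facts: {~D}
Apply modus tollens to closure:
  (no implication fires)
Final negated: {~D}
New negations: {(none)}
Count = 0

0


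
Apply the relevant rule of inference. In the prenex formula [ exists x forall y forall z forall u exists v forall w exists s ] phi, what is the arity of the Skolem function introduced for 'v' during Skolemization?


Quantifier prefix: exists x forall y forall z forall u exists v forall w exists s
'v' is existentially quantified at position 5.
Universal variables preceding it: y, z, u
Skolem function arity = 3

3


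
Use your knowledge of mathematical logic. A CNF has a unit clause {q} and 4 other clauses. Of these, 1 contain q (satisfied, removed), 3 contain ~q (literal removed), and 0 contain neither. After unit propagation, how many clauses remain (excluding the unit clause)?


Satisfied (removed): 1
Shortened (remain): 3
Unchanged (remain): 0
Remaining = 3 + 0 = 3

3


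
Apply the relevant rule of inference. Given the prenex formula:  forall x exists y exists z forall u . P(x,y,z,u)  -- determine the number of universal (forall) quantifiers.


Quantifier prefix: forall x exists y exists z forall u
Mark each quantifier type:
  U E E U
Universal count = 2, Existential count = 2
Asked for universal (forall) quantifiers: 2

2


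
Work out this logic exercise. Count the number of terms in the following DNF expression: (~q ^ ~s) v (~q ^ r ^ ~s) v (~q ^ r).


A DNF formula is a disjunction of terms (conjunctions).
Terms are separated by v.
Counting the disjuncts: 3 terms.

3


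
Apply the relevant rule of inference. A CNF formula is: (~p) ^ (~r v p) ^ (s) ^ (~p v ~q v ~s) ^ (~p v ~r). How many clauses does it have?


A CNF formula is a conjunction of clauses.
Clauses are separated by ^.
Counting the conjuncts: 5 clauses.

5


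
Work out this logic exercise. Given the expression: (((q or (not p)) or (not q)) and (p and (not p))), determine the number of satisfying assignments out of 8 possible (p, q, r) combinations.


Check all 8 assignments:
p=0, q=0, r=0: 0
p=0, q=0, r=1: 0
p=0, q=1, r=0: 0
p=0, q=1, r=1: 0
p=1, q=0, r=0: 0
p=1, q=0, r=1: 0
p=1, q=1, r=0: 0
p=1, q=1, r=1: 0
Count of True = 0

0


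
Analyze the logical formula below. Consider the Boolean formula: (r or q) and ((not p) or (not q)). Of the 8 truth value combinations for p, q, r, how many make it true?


Evaluate all 8 assignments for p, q, r:
p=0, q=0, r=0: 0
p=0, q=0, r=1: 1
p=0, q=1, r=0: 1
p=0, q=1, r=1: 1
p=1, q=0, r=0: 0
p=1, q=0, r=1: 1
p=1, q=1, r=0: 0
p=1, q=1, r=1: 0
Satisfying count = 4

4


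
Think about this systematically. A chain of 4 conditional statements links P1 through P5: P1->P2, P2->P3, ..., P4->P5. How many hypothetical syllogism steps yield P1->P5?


With 4 implications in a chain connecting 5 propositions:
P1->P2, P2->P3, ..., P4->P5
Steps needed = (number of implications) - 1 = 4 - 1 = 3

3


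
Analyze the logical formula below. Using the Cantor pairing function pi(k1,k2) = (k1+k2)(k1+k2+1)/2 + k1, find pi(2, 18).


k1 + k2 = 20
(k1+k2)(k1+k2+1)/2 = 20 * 21 / 2 = 210
pi = 210 + 2 = 212

212


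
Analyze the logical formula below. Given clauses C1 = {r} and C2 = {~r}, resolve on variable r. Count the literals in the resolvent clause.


Remove r from C1 and ~r from C2.
C1 remainder: {}
C2 remainder: {}
Union (resolvent): {} (empty clause)
Resolvent has 0 literal(s).

0


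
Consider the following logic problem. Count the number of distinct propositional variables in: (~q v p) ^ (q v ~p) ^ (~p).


Identify each variable that appears in the formula.
Variables found: p, q
Count = 2

2


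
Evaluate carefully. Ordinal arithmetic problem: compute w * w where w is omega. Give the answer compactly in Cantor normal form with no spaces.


Compute w * w.
Ordinal * is associative and left-distributive over +, but NOT commutative; for finite n>1, n*w = w but w*n stays w*n.
w * w = w^2 by definition.
Result = w^2

w^2


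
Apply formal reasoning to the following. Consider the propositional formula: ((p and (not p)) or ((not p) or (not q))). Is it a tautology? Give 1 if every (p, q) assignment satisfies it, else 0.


Check all 4 assignments:
p=0, q=0: 1
p=0, q=1: 1
p=1, q=0: 1
p=1, q=1: 0
Satisfying count = 3/4.
Tautology iff count = 4: no.

0


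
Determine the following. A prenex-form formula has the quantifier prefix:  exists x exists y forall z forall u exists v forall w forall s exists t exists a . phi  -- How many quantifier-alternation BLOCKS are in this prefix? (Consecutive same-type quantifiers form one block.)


Quantifier-type sequence: E E A A E A A E E  (A=forall, E=exists)
Group into maximal same-type runs:
  Ex2 | Ax2 | Ex1 | Ax2 | Ex2
Number of blocks = 5

5


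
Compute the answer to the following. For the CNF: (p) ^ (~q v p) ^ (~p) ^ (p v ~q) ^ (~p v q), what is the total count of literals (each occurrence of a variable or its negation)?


Counting literals in each clause:
Clause 1: 1 literal(s)
Clause 2: 2 literal(s)
Clause 3: 1 literal(s)
Clause 4: 2 literal(s)
Clause 5: 2 literal(s)
Total = 8

8


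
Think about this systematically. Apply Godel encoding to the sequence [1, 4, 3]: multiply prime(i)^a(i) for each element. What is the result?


Encode each element as an exponent of the corresponding prime:
  2^1 = 2
  3^4 = 81
  5^3 = 125
Product = 2 * 81 * 125 = 20250

20250


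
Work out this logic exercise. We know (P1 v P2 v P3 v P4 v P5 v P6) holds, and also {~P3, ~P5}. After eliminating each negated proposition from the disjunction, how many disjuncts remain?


Original disjuncts (6): P1, P2, P3, P4, P5, P6
Negated (eliminate): ~P3, ~P5
Remaining disjuncts: P1, P2, P4, P6
Count = 6 - 2 = 4

4


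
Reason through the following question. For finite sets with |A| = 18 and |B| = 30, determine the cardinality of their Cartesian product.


The Cartesian product A x B contains all ordered pairs (a, b).
|A x B| = |A| * |B| = 18 * 30 = 540

540


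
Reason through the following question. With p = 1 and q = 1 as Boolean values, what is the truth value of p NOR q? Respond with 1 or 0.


p = 1, q = 1
Operation: p NOR q
Evaluate: 1 NOR 1 = 0

0


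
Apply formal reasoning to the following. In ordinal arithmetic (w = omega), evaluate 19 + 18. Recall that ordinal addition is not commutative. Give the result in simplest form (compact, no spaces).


Compute 19 + 18.
Ordinal + is associative but NOT commutative; for finite n>0, n + w = w but w + n stays w+n.
Both operands finite; ordinal + agrees with natural +: 19 + 18 = 37.
Result = 37

37


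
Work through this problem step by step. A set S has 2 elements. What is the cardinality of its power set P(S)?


The power set of a set with n elements has 2^n elements.
|P(S)| = 2^2 = 4

4


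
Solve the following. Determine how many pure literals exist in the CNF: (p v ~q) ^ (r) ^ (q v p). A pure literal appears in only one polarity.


Check each variable for pure literal status:
p: pure positive
q: mixed (not pure)
r: pure positive
Pure literal count = 2

2


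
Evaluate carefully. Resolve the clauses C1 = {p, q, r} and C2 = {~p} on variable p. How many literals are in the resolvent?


Remove p from C1 and ~p from C2.
C1 remainder: {q, r}
C2 remainder: {}
Union (resolvent): {q, r}
Resolvent has 2 literal(s).

2


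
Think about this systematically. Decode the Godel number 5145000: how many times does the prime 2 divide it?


Factorize 5145000 by dividing by 2 repeatedly.
Division steps: 2 divides 5145000 exactly 3 time(s).
Exponent of 2 = 3

3


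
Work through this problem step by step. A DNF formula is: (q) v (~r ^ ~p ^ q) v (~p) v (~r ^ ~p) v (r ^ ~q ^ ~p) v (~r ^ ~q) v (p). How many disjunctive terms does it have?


A DNF formula is a disjunction of terms (conjunctions).
Terms are separated by v.
Counting the disjuncts: 7 terms.

7


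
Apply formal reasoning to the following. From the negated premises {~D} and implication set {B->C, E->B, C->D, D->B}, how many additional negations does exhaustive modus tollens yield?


Initial negated facts: {~D}
Apply modus tollens to closure:
  ~D and C->D  =>  ~C
  ~C and B->C  =>  ~B
  ~B and E->B  =>  ~E
Final negated: {~B, ~C, ~D, ~E}
New negations: {~B, ~C, ~E}
Count = 3

3


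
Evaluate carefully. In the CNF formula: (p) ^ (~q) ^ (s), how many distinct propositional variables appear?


Identify each variable that appears in the formula.
Variables found: p, q, s
Count = 3

3


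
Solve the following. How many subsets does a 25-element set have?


The power set of a set with n elements has 2^n elements.
|P(S)| = 2^25 = 33554432

33554432


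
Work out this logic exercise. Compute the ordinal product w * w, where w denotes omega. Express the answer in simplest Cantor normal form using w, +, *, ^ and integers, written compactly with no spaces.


Compute w * w.
Ordinal * is associative and left-distributive over +, but NOT commutative; for finite n>1, n*w = w but w*n stays w*n.
w * w = w^2 by definition.
Result = w^2

w^2


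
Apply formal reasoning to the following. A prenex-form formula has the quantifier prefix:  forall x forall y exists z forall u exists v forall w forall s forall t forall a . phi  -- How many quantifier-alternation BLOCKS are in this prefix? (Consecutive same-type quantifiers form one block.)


Quantifier-type sequence: A A E A E A A A A  (A=forall, E=exists)
Group into maximal same-type runs:
  Ax2 | Ex1 | Ax1 | Ex1 | Ax4
Number of blocks = 5

5


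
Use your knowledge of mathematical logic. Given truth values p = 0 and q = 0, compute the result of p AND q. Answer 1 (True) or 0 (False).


p = 0, q = 0
Operation: p AND q
Evaluate: 0 AND 0 = 0

0


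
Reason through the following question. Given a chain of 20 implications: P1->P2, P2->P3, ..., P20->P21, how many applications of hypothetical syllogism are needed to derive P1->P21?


With 20 implications in a chain connecting 21 propositions:
P1->P2, P2->P3, ..., P20->P21
Steps needed = (number of implications) - 1 = 20 - 1 = 19

19


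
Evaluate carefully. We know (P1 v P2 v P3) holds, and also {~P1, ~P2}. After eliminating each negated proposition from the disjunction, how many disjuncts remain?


Original disjuncts (3): P1, P2, P3
Negated (eliminate): ~P1, ~P2
Remaining disjuncts: P3
Count = 3 - 2 = 1

1


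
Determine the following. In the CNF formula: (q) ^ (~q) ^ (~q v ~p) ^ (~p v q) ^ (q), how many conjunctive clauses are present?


A CNF formula is a conjunction of clauses.
Clauses are separated by ^.
Counting the conjuncts: 5 clauses.

5


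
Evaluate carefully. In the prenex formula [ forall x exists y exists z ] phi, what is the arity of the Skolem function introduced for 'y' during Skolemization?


Quantifier prefix: forall x exists y exists z
'y' is existentially quantified at position 2.
Universal variables preceding it: x
Skolem function arity = 1

1


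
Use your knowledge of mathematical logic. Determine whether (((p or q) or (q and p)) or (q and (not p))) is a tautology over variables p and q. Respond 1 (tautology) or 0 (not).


Check all 4 assignments:
p=0, q=0: 0
p=0, q=1: 1
p=1, q=0: 1
p=1, q=1: 1
Satisfying count = 3/4.
Tautology iff count = 4: no.

0


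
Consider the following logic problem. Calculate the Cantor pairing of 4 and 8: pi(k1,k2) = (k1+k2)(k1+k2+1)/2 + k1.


k1 + k2 = 12
(k1+k2)(k1+k2+1)/2 = 12 * 13 / 2 = 78
pi = 78 + 4 = 82

82


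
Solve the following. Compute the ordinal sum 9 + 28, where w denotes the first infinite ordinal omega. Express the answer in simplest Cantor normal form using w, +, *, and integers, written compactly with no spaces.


Compute 9 + 28.
Ordinal + is associative but NOT commutative; for finite n>0, n + w = w but w + n stays w+n.
Both operands finite; ordinal + agrees with natural +: 9 + 28 = 37.
Result = 37

37


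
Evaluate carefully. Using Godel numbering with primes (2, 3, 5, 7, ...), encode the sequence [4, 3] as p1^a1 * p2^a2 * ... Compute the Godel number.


Encode each element as an exponent of the corresponding prime:
  2^4 = 16
  3^3 = 27
Product = 16 * 27 = 432

432


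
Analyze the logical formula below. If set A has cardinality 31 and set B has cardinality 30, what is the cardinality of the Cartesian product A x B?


The Cartesian product A x B contains all ordered pairs (a, b).
|A x B| = |A| * |B| = 31 * 30 = 930

930


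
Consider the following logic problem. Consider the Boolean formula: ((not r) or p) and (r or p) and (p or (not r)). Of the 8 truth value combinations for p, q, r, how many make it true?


Evaluate all 8 assignments for p, q, r:
p=0, q=0, r=0: 0
p=0, q=0, r=1: 0
p=0, q=1, r=0: 0
p=0, q=1, r=1: 0
p=1, q=0, r=0: 1
p=1, q=0, r=1: 1
p=1, q=1, r=0: 1
p=1, q=1, r=1: 1
Satisfying count = 4

4


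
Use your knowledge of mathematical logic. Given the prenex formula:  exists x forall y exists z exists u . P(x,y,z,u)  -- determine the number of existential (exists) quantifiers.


Quantifier prefix: exists x forall y exists z exists u
Mark each quantifier type:
  E U E E
Universal count = 1, Existential count = 3
Asked for existential (exists) quantifiers: 3

3


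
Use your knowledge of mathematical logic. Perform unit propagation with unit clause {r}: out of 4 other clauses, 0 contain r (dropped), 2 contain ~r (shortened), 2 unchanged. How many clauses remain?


Satisfied (removed): 0
Shortened (remain): 2
Unchanged (remain): 2
Remaining = 2 + 2 = 4

4


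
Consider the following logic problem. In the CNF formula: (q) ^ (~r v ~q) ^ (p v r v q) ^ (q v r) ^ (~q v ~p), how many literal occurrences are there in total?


Counting literals in each clause:
Clause 1: 1 literal(s)
Clause 2: 2 literal(s)
Clause 3: 3 literal(s)
Clause 4: 2 literal(s)
Clause 5: 2 literal(s)
Total = 10

10


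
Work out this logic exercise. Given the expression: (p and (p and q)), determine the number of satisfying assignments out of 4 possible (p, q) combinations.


Check all 4 assignments:
p=0, q=0: 0
p=0, q=1: 0
p=1, q=0: 0
p=1, q=1: 1
Count of True = 1

1


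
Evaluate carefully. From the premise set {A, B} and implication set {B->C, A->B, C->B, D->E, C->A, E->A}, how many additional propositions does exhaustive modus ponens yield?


Initial facts: {A, B}
Apply modus ponens to closure:
  B and B->C  =>  C
Final known: {A, B, C}
New propositions: {C}
Count = 1

1


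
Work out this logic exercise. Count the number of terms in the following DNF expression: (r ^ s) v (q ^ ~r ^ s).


A DNF formula is a disjunction of terms (conjunctions).
Terms are separated by v.
Counting the disjuncts: 2 terms.

2


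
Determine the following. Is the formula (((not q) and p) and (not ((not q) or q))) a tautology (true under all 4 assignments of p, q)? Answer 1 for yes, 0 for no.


Check all 4 assignments:
p=0, q=0: 0
p=0, q=1: 0
p=1, q=0: 0
p=1, q=1: 0
Satisfying count = 0/4.
Tautology iff count = 4: no.

0


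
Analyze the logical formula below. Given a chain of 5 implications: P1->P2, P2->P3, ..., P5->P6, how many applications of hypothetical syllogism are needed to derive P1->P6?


With 5 implications in a chain connecting 6 propositions:
P1->P2, P2->P3, ..., P5->P6
Steps needed = (number of implications) - 1 = 5 - 1 = 4

4


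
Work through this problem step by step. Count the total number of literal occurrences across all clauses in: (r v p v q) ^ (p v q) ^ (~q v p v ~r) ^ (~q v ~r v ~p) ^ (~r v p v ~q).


Counting literals in each clause:
Clause 1: 3 literal(s)
Clause 2: 2 literal(s)
Clause 3: 3 literal(s)
Clause 4: 3 literal(s)
Clause 5: 3 literal(s)
Total = 14

14


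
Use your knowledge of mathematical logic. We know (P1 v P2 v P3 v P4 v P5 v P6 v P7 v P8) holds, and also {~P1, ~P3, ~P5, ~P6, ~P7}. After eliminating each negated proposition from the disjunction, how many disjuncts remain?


Original disjuncts (8): P1, P2, P3, P4, P5, P6, P7, P8
Negated (eliminate): ~P1, ~P3, ~P5, ~P6, ~P7
Remaining disjuncts: P2, P4, P8
Count = 8 - 5 = 3

3


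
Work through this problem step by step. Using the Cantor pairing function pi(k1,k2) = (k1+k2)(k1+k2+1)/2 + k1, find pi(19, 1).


k1 + k2 = 20
(k1+k2)(k1+k2+1)/2 = 20 * 21 / 2 = 210
pi = 210 + 19 = 229

229


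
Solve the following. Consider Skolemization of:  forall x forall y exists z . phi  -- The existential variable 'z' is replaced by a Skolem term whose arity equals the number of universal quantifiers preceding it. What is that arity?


Quantifier prefix: forall x forall y exists z
'z' is existentially quantified at position 3.
Universal variables preceding it: x, y
Skolem function arity = 2

2


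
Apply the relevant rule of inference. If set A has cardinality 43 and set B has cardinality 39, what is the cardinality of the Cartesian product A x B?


The Cartesian product A x B contains all ordered pairs (a, b).
|A x B| = |A| * |B| = 43 * 39 = 1677

1677


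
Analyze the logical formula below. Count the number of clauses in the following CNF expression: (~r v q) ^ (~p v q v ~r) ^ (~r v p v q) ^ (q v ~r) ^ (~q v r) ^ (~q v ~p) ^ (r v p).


A CNF formula is a conjunction of clauses.
Clauses are separated by ^.
Counting the conjuncts: 7 clauses.

7


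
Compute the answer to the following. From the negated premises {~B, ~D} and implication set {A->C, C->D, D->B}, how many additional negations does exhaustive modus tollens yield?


Initial negated facts: {~B, ~D}
Apply modus tollens to closure:
  ~D and C->D  =>  ~C
  ~C and A->C  =>  ~A
Final negated: {~A, ~B, ~C, ~D}
New negations: {~A, ~C}
Count = 2

2


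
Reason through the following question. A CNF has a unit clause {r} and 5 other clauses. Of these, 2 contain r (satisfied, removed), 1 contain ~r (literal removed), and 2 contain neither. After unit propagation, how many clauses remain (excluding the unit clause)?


Satisfied (removed): 2
Shortened (remain): 1
Unchanged (remain): 2
Remaining = 1 + 2 = 3

3


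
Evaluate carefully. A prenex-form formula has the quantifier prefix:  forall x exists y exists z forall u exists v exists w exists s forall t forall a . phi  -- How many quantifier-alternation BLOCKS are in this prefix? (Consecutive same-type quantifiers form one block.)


Quantifier-type sequence: A E E A E E E A A  (A=forall, E=exists)
Group into maximal same-type runs:
  Ax1 | Ex2 | Ax1 | Ex3 | Ax2
Number of blocks = 5

5


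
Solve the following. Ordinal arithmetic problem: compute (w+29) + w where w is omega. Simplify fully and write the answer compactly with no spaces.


Compute (w+29) + w.
Ordinal + is associative but NOT commutative; for finite n>0, n + w = w but w + n stays w+n.
(w+29) + w = w + (29+w) = w + w = w*2 (the finite tail 29 is absorbed by the right w).
Result = w*2

w*2


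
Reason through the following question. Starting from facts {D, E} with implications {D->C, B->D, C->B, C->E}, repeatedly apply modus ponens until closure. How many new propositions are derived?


Initial facts: {D, E}
Apply modus ponens to closure:
  D and D->C  =>  C
  C and C->B  =>  B
Final known: {B, C, D, E}
New propositions: {B, C}
Count = 2

2


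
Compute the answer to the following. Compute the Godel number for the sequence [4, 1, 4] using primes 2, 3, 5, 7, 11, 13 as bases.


Encode each element as an exponent of the corresponding prime:
  2^4 = 16
  3^1 = 3
  5^4 = 625
Product = 16 * 3 * 625 = 30000

30000


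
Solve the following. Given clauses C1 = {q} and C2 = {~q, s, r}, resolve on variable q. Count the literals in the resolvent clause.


Remove q from C1 and ~q from C2.
C1 remainder: {}
C2 remainder: {s, r}
Union (resolvent): {r, s}
Resolvent has 2 literal(s).

2


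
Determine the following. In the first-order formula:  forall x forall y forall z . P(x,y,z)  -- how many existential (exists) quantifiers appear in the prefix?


Quantifier prefix: forall x forall y forall z
Mark each quantifier type:
  U U U
Universal count = 3, Existential count = 0
Asked for existential (exists) quantifiers: 0

0


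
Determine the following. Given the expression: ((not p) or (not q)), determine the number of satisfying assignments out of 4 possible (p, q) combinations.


Check all 4 assignments:
p=0, q=0: 1
p=0, q=1: 1
p=1, q=0: 1
p=1, q=1: 0
Count of True = 3

3


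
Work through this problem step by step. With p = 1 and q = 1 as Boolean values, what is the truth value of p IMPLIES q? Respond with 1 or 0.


p = 1, q = 1
Operation: p IMPLIES q
Evaluate: 1 IMPLIES 1 = 1

1


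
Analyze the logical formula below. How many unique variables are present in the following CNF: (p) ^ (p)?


Identify each variable that appears in the formula.
Variables found: p
Count = 1

1


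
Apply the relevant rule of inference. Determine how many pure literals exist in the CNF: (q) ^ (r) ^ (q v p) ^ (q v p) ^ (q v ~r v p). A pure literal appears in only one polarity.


Check each variable for pure literal status:
p: pure positive
q: pure positive
r: mixed (not pure)
Pure literal count = 2

2


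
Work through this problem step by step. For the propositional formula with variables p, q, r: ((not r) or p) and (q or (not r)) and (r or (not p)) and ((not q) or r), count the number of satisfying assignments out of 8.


Evaluate all 8 assignments for p, q, r:
p=0, q=0, r=0: 1
p=0, q=0, r=1: 0
p=0, q=1, r=0: 0
p=0, q=1, r=1: 0
p=1, q=0, r=0: 0
p=1, q=0, r=1: 0
p=1, q=1, r=0: 0
p=1, q=1, r=1: 1
Satisfying count = 2

2


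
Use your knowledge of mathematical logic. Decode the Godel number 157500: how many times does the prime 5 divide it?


Factorize 157500 by dividing by 5 repeatedly.
Division steps: 5 divides 157500 exactly 4 time(s).
Exponent of 5 = 4

4


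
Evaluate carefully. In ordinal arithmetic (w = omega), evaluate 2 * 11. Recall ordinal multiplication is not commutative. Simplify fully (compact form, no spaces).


Compute 2 * 11.
Ordinal * is associative and left-distributive over +, but NOT commutative; for finite n>1, n*w = w but w*n stays w*n.
Both finite; ordinal * agrees with natural *: 2 * 11 = 22.
Result = 22

22


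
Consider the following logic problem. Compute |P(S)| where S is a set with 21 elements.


The power set of a set with n elements has 2^n elements.
|P(S)| = 2^21 = 2097152

2097152


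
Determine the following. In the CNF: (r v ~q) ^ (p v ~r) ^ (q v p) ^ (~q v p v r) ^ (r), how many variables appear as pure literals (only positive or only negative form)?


Check each variable for pure literal status:
p: pure positive
q: mixed (not pure)
r: mixed (not pure)
Pure literal count = 1

1


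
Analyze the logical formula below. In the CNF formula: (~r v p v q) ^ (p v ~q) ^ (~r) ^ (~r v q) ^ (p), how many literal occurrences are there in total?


Counting literals in each clause:
Clause 1: 3 literal(s)
Clause 2: 2 literal(s)
Clause 3: 1 literal(s)
Clause 4: 2 literal(s)
Clause 5: 1 literal(s)
Total = 9

9


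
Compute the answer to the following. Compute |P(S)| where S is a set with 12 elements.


The power set of a set with n elements has 2^n elements.
|P(S)| = 2^12 = 4096

4096


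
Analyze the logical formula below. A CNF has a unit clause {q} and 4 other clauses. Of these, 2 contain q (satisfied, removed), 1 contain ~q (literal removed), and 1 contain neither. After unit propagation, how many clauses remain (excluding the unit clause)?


Satisfied (removed): 2
Shortened (remain): 1
Unchanged (remain): 1
Remaining = 1 + 1 = 2

2


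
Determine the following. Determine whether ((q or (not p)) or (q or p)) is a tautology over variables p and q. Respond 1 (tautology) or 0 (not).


Check all 4 assignments:
p=0, q=0: 1
p=0, q=1: 1
p=1, q=0: 1
p=1, q=1: 1
Satisfying count = 4/4.
Tautology iff count = 4: yes.

1


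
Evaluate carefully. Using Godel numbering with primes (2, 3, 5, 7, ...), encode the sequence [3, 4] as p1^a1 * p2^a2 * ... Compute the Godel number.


Encode each element as an exponent of the corresponding prime:
  2^3 = 8
  3^4 = 81
Product = 8 * 81 = 648

648


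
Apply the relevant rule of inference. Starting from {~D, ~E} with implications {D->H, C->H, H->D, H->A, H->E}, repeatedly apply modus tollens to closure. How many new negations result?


Initial negated facts: {~D, ~E}
Apply modus tollens to closure:
  ~D and H->D  =>  ~H
  ~H and C->H  =>  ~C
Final negated: {~C, ~D, ~E, ~H}
New negations: {~C, ~H}
Count = 2

2


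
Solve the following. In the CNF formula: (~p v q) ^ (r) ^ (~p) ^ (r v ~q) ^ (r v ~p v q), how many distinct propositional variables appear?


Identify each variable that appears in the formula.
Variables found: p, q, r
Count = 3

3


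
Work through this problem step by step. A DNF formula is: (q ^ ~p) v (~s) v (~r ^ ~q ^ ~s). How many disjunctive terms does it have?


A DNF formula is a disjunction of terms (conjunctions).
Terms are separated by v.
Counting the disjuncts: 3 terms.

3


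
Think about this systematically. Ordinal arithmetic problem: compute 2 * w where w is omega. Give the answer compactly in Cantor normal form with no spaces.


Compute 2 * w.
Ordinal * is associative and left-distributive over +, but NOT commutative; for finite n>1, n*w = w but w*n stays w*n.
For finite n>0, n * w = sup{n*k : k<w} = w. So 2 * w = w.
Result = w

w


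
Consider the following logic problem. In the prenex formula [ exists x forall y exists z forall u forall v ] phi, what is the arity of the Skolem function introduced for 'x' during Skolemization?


Quantifier prefix: exists x forall y exists z forall u forall v
'x' is existentially quantified at position 1.
No universal quantifiers precede it.
Skolem function arity = 0 (a Skolem constant)

0


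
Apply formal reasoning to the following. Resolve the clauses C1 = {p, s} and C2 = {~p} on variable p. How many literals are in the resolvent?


Remove p from C1 and ~p from C2.
C1 remainder: {s}
C2 remainder: {}
Union (resolvent): {s}
Resolvent has 1 literal(s).

1


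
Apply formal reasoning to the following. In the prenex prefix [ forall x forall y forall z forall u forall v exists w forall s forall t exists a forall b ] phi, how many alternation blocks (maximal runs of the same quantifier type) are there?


Quantifier-type sequence: A A A A A E A A E A  (A=forall, E=exists)
Group into maximal same-type runs:
  Ax5 | Ex1 | Ax2 | Ex1 | Ax1
Number of blocks = 5

5


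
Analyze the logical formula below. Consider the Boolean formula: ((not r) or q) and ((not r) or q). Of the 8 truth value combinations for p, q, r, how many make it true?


Evaluate all 8 assignments for p, q, r:
p=0, q=0, r=0: 1
p=0, q=0, r=1: 0
p=0, q=1, r=0: 1
p=0, q=1, r=1: 1
p=1, q=0, r=0: 1
p=1, q=0, r=1: 0
p=1, q=1, r=0: 1
p=1, q=1, r=1: 1
Satisfying count = 6

6


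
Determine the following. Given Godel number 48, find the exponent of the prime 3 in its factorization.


Factorize 48 by dividing by 3 repeatedly.
Division steps: 3 divides 48 exactly 1 time(s).
Exponent of 3 = 1

1


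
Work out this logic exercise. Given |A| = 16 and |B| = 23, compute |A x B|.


The Cartesian product A x B contains all ordered pairs (a, b).
|A x B| = |A| * |B| = 16 * 23 = 368

368
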